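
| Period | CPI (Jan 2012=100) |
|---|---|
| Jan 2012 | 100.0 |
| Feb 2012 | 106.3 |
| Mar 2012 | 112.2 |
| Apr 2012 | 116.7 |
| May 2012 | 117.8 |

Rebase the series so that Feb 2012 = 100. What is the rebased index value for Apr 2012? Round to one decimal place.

Rebased(Apr 2012) = 116.7 / 106.3 × 100 = 109.7836

109.8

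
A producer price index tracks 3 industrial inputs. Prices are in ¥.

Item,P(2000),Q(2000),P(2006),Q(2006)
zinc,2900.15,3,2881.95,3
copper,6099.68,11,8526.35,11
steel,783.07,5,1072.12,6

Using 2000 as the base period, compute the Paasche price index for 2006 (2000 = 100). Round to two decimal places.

135.25

Paasche price index uses current-period quantities as weights.
ΣP(2006)·Q(2006) = 2881.95×3 + 8526.35×11 + 1072.12×6 = 8645.85 + 93789.85 + 6432.72 = 108868.42
ΣP(2000)·Q(2006) = 2900.15×3 + 6099.68×11 + 783.07×6 = 8700.45 + 67096.48 + 4698.42 = 80495.35
Index = 108868.42 / 80495.35 × 100 = 135.2481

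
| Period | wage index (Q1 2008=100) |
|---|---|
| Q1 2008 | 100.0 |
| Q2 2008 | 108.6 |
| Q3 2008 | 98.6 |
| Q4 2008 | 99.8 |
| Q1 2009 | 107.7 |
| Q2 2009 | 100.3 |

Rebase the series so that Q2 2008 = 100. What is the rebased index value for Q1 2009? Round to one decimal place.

Rebased(Q1 2009) = 107.7 / 108.6 × 100 = 99.1713

99.2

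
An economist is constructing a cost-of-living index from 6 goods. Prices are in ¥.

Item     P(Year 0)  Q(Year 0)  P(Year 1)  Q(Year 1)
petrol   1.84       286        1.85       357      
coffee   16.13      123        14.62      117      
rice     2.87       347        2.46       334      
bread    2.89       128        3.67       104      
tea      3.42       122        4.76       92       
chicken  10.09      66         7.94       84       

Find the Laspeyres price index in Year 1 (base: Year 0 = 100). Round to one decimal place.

95.9

Laspeyres price index uses base-period quantities as weights.
ΣP(Year 1)·Q(Year 0) = 1.85×286 + 14.62×123 + 2.46×347 + 3.67×128 + 4.76×122 + 7.94×66 = 529.1 + 1798.26 + 853.62 + 469.76 + 580.72 + 524.04 = 4755.5
ΣP(Year 0)·Q(Year 0) = 1.84×286 + 16.13×123 + 2.87×347 + 2.89×128 + 3.42×122 + 10.09×66 = 526.24 + 1983.99 + 995.89 + 369.92 + 417.24 + 665.94 = 4959.22
Index = 4755.5 / 4959.22 × 100 = 95.8921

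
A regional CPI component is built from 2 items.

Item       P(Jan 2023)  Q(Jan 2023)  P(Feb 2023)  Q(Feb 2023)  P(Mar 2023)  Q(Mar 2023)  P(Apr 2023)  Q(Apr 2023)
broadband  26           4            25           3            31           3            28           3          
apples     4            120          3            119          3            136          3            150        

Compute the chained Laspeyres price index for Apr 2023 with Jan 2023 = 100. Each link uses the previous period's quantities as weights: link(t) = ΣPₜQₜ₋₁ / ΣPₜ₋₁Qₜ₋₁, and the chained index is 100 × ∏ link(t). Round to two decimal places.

80.58

Link Jan 2023→Feb 2023:
ΣP(Feb 2023)Q(Jan 2023) = 25×4 + 3×120 = 100 + 360 = 460
ΣP(Jan 2023)Q(Jan 2023) = 26×4 + 4×120 = 104 + 480 = 584
link = 460/584 = 0.787671
Link Feb 2023→Mar 2023:
ΣP(Mar 2023)Q(Feb 2023) = 31×3 + 3×119 = 93 + 357 = 450
ΣP(Feb 2023)Q(Feb 2023) = 25×3 + 3×119 = 75 + 357 = 432
link = 450/432 = 1.041667
Link Mar 2023→Apr 2023:
ΣP(Apr 2023)Q(Mar 2023) = 28×3 + 3×136 = 84 + 408 = 492
ΣP(Mar 2023)Q(Mar 2023) = 31×3 + 3×136 = 93 + 408 = 501
link = 492/501 = 0.982036
Chained index = 100 × 0.787671 × 1.041667 × 0.982036 = 80.5752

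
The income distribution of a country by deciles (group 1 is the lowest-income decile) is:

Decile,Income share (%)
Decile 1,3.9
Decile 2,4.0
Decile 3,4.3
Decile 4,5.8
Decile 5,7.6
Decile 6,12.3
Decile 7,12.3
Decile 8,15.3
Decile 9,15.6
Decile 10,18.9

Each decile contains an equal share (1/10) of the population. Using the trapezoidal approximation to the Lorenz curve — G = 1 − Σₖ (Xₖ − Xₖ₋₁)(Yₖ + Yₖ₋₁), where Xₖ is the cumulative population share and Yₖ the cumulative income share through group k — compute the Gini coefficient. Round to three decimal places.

0.295

Cumulative income shares Yₖ: 0.0390, 0.0790, 0.1220, 0.1800, 0.2560, 0.3790, 0.5020, 0.6550, 0.8110, 1.0000
Σ (Xₖ−Xₖ₋₁)(Yₖ+Yₖ₋₁) = (1/10)(0.0390+0.0000) + (1/10)(0.0790+0.0390) + (1/10)(0.1220+0.0790) + (1/10)(0.1800+0.1220) + (1/10)(0.2560+0.1800) + (1/10)(0.3790+0.2560) + (1/10)(0.5020+0.3790) + (1/10)(0.6550+0.5020) + (1/10)(0.8110+0.6550) + (1/10)(1.0000+0.8110)
  = 0.0039 + 0.0118 + 0.0201 + 0.0302 + 0.0436 + 0.0635 + 0.0881 + 0.1157 + 0.1466 + 0.1811 = 0.7046
G = 1 − 0.7046 = 0.2954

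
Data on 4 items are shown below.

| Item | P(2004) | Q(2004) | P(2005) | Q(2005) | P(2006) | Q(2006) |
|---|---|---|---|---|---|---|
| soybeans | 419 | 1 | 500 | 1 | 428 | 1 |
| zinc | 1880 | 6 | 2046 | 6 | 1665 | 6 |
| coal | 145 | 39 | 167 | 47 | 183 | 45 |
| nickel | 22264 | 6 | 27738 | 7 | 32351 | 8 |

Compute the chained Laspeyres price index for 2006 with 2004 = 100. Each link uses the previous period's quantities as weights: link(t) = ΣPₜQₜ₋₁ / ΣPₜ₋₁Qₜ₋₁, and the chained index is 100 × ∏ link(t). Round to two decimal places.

140.62

Link 2004→2005:
ΣP(2005)Q(2004) = 500×1 + 2046×6 + 167×39 + 27738×6 = 500 + 12276 + 6513 + 166428 = 185717
ΣP(2004)Q(2004) = 419×1 + 1880×6 + 145×39 + 22264×6 = 419 + 11280 + 5655 + 133584 = 150938
link = 185717/150938 = 1.230419
Link 2005→2006:
ΣP(2006)Q(2005) = 428×1 + 1665×6 + 183×47 + 32351×7 = 428 + 9990 + 8601 + 226457 = 245476
ΣP(2005)Q(2005) = 500×1 + 2046×6 + 167×47 + 27738×7 = 500 + 12276 + 7849 + 194166 = 214791
link = 245476/214791 = 1.142860
Chained index = 100 × 1.230419 × 1.142860 = 140.6197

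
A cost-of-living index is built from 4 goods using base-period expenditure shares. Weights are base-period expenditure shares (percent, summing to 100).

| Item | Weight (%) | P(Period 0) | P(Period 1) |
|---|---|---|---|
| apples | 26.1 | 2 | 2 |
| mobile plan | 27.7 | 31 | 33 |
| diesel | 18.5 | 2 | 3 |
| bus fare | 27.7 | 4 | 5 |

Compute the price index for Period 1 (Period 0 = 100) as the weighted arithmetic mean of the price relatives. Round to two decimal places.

117.96

apples: 26.1 × (2/2) = 26.1 × 1.000000 = 26.1000
mobile plan: 27.7 × (33/31) = 27.7 × 1.064516 = 29.4871
diesel: 18.5 × (3/2) = 18.5 × 1.500000 = 27.7500
bus fare: 27.7 × (5/4) = 27.7 × 1.250000 = 34.6250
Index = Σ wᵢ·(p₁ᵢ/p₀ᵢ) = 26.1000 + 29.4871 + 27.7500 + 34.6250 = 117.9621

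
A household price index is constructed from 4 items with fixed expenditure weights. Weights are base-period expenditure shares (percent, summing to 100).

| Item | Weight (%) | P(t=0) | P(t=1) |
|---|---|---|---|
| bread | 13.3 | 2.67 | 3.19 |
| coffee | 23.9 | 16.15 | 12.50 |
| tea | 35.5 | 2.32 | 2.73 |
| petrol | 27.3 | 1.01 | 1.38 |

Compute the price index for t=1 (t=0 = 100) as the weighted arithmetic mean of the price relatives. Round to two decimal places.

bread: 13.3 × (3.19/2.67) = 13.3 × 1.194757 = 15.8903
coffee: 23.9 × (12.50/16.15) = 23.9 × 0.773994 = 18.4985
tea: 35.5 × (2.73/2.32) = 35.5 × 1.176724 = 41.7737
petrol: 27.3 × (1.38/1.01) = 27.3 × 1.366337 = 37.3010
Index = Σ wᵢ·(p₁ᵢ/p₀ᵢ) = 15.8903 + 18.4985 + 41.7737 + 37.3010 = 113.4634

113.46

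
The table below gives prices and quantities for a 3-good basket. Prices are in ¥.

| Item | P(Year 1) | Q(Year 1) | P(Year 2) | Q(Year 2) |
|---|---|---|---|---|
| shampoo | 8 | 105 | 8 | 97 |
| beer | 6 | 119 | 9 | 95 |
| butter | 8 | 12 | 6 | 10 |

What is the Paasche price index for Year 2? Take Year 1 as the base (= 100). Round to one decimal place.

118.6

Paasche price index uses current-period quantities as weights.
ΣP(Year 2)·Q(Year 2) = 8×97 + 9×95 + 6×10 = 776 + 855 + 60 = 1691
ΣP(Year 1)·Q(Year 2) = 8×97 + 6×95 + 8×10 = 776 + 570 + 80 = 1426
Index = 1691 / 1426 × 100 = 118.5835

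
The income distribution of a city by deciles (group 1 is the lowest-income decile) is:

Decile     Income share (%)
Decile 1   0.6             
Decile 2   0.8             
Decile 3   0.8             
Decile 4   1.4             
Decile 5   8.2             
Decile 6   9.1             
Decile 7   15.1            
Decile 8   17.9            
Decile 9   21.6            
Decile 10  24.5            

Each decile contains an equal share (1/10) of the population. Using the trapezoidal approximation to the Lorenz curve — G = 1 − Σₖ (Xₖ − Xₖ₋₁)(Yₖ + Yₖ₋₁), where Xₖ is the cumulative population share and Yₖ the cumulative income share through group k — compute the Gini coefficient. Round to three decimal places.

Cumulative income shares Yₖ: 0.0060, 0.0140, 0.0220, 0.0360, 0.1180, 0.2090, 0.3600, 0.5390, 0.7550, 1.0000
Σ (Xₖ−Xₖ₋₁)(Yₖ+Yₖ₋₁) = (1/10)(0.0060+0.0000) + (1/10)(0.0140+0.0060) + (1/10)(0.0220+0.0140) + (1/10)(0.0360+0.0220) + (1/10)(0.1180+0.0360) + (1/10)(0.2090+0.1180) + (1/10)(0.3600+0.2090) + (1/10)(0.5390+0.3600) + (1/10)(0.7550+0.5390) + (1/10)(1.0000+0.7550)
  = 0.0006 + 0.0020 + 0.0036 + 0.0058 + 0.0154 + 0.0327 + 0.0569 + 0.0899 + 0.1294 + 0.1755 = 0.5118
G = 1 − 0.5118 = 0.4882

0.488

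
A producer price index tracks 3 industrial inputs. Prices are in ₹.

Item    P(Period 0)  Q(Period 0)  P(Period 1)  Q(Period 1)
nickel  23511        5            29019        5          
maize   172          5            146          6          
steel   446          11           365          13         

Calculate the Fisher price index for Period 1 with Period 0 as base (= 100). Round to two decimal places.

Laspeyres component (base-period weights):
ΣP(Period 1)Q(Period 0) = 29019×5 + 146×5 + 365×11 = 145095 + 730 + 4015 = 149840
ΣP(Period 0)Q(Period 0) = 23511×5 + 172×5 + 446×11 = 117555 + 860 + 4906 = 123321
L = 149840 / 123321 × 100 = 121.5040
Paasche component (current-period weights):
ΣP(Period 1)Q(Period 1) = 29019×5 + 146×6 + 365×13 = 145095 + 876 + 4745 = 150716
ΣP(Period 0)Q(Period 1) = 23511×5 + 172×6 + 446×13 = 117555 + 1032 + 5798 = 124385
P = 150716 / 124385 × 100 = 121.1690
Fisher = √(L × P) = √(121.5040 × 121.1690) = 121.3364

121.34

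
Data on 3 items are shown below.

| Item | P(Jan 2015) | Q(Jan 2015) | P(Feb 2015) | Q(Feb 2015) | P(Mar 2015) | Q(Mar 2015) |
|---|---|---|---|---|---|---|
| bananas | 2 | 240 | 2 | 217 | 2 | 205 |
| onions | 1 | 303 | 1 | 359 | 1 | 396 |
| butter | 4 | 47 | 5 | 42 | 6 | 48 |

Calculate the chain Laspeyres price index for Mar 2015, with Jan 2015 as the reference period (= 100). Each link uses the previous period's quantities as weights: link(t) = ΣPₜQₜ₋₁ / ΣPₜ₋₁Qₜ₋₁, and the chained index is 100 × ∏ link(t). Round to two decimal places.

Link Jan 2015→Feb 2015:
ΣP(Feb 2015)Q(Jan 2015) = 2×240 + 1×303 + 5×47 = 480 + 303 + 235 = 1018
ΣP(Jan 2015)Q(Jan 2015) = 2×240 + 1×303 + 4×47 = 480 + 303 + 188 = 971
link = 1018/971 = 1.048404
Link Feb 2015→Mar 2015:
ΣP(Mar 2015)Q(Feb 2015) = 2×217 + 1×359 + 6×42 = 434 + 359 + 252 = 1045
ΣP(Feb 2015)Q(Feb 2015) = 2×217 + 1×359 + 5×42 = 434 + 359 + 210 = 1003
link = 1045/1003 = 1.041874
Chained index = 100 × 1.048404 × 1.041874 = 109.2305

109.23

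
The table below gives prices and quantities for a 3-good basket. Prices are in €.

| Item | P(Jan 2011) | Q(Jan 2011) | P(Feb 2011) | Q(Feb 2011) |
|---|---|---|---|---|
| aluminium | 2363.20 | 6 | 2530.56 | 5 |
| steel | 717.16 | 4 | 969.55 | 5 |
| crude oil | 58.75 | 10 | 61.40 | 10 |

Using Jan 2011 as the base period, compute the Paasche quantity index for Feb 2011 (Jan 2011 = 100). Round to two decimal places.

92.07

Paasche quantity index uses current-period prices as weights.
ΣP(Feb 2011)·Q(Feb 2011) = 2530.56×5 + 969.55×5 + 61.40×10 = 12652.8 + 4847.75 + 614 = 18114.55
ΣP(Feb 2011)·Q(Jan 2011) = 2530.56×6 + 969.55×4 + 61.40×10 = 15183.36 + 3878.2 + 614 = 19675.56
Index = 18114.55 / 19675.56 × 100 = 92.0662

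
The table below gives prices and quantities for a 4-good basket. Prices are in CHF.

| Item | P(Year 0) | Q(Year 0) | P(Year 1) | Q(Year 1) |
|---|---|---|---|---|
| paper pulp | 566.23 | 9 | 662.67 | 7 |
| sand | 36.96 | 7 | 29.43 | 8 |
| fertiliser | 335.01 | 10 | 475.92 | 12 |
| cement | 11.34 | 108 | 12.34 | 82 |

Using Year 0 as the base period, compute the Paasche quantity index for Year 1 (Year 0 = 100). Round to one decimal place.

94.6

Paasche quantity index uses current-period prices as weights.
ΣP(Year 1)·Q(Year 1) = 662.67×7 + 29.43×8 + 475.92×12 + 12.34×82 = 4638.69 + 235.44 + 5711.04 + 1011.88 = 11597.05
ΣP(Year 1)·Q(Year 0) = 662.67×9 + 29.43×7 + 475.92×10 + 12.34×108 = 5964.03 + 206.01 + 4759.2 + 1332.72 = 12261.96
Index = 11597.05 / 12261.96 × 100 = 94.5775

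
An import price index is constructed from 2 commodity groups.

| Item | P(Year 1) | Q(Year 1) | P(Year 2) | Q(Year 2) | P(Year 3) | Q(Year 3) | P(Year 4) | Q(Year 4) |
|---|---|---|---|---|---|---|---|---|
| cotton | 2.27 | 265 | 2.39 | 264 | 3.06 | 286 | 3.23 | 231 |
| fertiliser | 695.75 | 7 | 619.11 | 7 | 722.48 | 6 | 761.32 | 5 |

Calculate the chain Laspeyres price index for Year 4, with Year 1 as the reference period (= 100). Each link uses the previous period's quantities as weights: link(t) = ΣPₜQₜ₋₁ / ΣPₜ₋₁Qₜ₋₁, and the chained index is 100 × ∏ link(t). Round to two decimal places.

113.04

Link Year 1→Year 2:
ΣP(Year 2)Q(Year 1) = 2.39×265 + 619.11×7 = 633.35 + 4333.77 = 4967.12
ΣP(Year 1)Q(Year 1) = 2.27×265 + 695.75×7 = 601.55 + 4870.25 = 5471.8
link = 4967.12/5471.8 = 0.907767
Link Year 2→Year 3:
ΣP(Year 3)Q(Year 2) = 3.06×264 + 722.48×7 = 807.84 + 5057.36 = 5865.2
ΣP(Year 2)Q(Year 2) = 2.39×264 + 619.11×7 = 630.96 + 4333.77 = 4964.73
link = 5865.2/4964.73 = 1.181373
Link Year 3→Year 4:
ΣP(Year 4)Q(Year 3) = 3.23×286 + 761.32×6 = 923.78 + 4567.92 = 5491.7
ΣP(Year 3)Q(Year 3) = 3.06×286 + 722.48×6 = 875.16 + 4334.88 = 5210.04
link = 5491.7/5210.04 = 1.054061
Chained index = 100 × 0.907767 × 1.181373 × 1.054061 = 113.0388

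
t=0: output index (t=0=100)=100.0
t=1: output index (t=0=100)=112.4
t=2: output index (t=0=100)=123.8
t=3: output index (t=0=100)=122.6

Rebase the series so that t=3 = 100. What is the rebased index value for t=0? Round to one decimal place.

81.6

Rebased(t=0) = 100.0 / 122.6 × 100 = 81.5661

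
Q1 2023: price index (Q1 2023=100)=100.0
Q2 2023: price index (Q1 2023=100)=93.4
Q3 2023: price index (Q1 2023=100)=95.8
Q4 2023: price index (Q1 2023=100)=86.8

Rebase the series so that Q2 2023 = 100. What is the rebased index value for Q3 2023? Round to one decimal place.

102.6

Rebased(Q3 2023) = 95.8 / 93.4 × 100 = 102.5696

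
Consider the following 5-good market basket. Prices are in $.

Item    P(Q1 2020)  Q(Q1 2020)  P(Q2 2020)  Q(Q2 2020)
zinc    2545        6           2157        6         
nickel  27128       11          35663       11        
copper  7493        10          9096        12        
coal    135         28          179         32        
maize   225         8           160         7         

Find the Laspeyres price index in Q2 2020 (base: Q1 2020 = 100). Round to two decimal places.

Laspeyres price index uses base-period quantities as weights.
ΣP(Q2 2020)·Q(Q1 2020) = 2157×6 + 35663×11 + 9096×10 + 179×28 + 160×8 = 12942 + 392293 + 90960 + 5012 + 1280 = 502487
ΣP(Q1 2020)·Q(Q1 2020) = 2545×6 + 27128×11 + 7493×10 + 135×28 + 225×8 = 15270 + 298408 + 74930 + 3780 + 1800 = 394188
Index = 502487 / 394188 × 100 = 127.4739

127.47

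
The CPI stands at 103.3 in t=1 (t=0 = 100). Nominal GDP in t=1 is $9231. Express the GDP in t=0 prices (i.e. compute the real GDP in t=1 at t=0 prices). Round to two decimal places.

8936.11

Real = Nominal ÷ (Index/100) = 9231 ÷ (103.3/100)
     = 9231 ÷ 1.033 = 8936.1084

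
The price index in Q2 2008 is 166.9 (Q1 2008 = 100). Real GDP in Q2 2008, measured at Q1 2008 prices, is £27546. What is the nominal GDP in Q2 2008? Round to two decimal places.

Nominal = Real × (Index/100) = 27546 × (166.9/100)
        = 27546 × 1.669 = 45974.2740

45974.27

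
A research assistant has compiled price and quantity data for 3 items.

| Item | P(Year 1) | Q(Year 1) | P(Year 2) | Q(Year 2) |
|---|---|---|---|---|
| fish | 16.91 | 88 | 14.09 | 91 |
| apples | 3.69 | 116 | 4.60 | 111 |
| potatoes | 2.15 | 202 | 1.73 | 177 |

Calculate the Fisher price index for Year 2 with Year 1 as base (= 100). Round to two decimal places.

90.22

Laspeyres component (base-period weights):
ΣP(Year 2)Q(Year 1) = 14.09×88 + 4.60×116 + 1.73×202 = 1239.92 + 533.6 + 349.46 = 2122.98
ΣP(Year 1)Q(Year 1) = 16.91×88 + 3.69×116 + 2.15×202 = 1488.08 + 428.04 + 434.3 = 2350.42
L = 2122.98 / 2350.42 × 100 = 90.3234
Paasche component (current-period weights):
ΣP(Year 2)Q(Year 2) = 14.09×91 + 4.60×111 + 1.73×177 = 1282.19 + 510.6 + 306.21 = 2099
ΣP(Year 1)Q(Year 2) = 16.91×91 + 3.69×111 + 2.15×177 = 1538.81 + 409.59 + 380.55 = 2328.95
P = 2099 / 2328.95 × 100 = 90.1265
Fisher = √(L × P) = √(90.3234 × 90.1265) = 90.2249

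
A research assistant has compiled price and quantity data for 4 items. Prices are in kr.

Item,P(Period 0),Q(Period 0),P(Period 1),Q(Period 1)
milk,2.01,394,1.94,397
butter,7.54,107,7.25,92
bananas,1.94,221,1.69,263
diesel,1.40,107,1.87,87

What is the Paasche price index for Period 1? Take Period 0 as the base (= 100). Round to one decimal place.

96.3

Paasche price index uses current-period quantities as weights.
ΣP(Period 1)·Q(Period 1) = 1.94×397 + 7.25×92 + 1.69×263 + 1.87×87 = 770.18 + 667 + 444.47 + 162.69 = 2044.34
ΣP(Period 0)·Q(Period 1) = 2.01×397 + 7.54×92 + 1.94×263 + 1.40×87 = 797.97 + 693.68 + 510.22 + 121.8 = 2123.67
Index = 2044.34 / 2123.67 × 100 = 96.2645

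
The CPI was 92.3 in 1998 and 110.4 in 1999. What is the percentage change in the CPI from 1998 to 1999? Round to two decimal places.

19.61%

Change = (110.4 − 92.3) / 92.3 × 100
       = 18.1 / 92.3 × 100 = 19.6100%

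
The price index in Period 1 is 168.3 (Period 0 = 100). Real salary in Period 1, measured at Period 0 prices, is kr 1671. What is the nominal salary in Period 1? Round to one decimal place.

Nominal = Real × (Index/100) = 1671 × (168.3/100)
        = 1671 × 1.683 = 2812.2930

2812.3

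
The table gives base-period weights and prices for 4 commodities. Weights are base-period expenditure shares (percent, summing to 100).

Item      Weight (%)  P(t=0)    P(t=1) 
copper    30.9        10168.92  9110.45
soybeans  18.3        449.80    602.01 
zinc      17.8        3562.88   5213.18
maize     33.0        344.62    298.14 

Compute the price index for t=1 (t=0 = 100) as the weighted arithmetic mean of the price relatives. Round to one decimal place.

106.8

copper: 30.9 × (9110.45/10168.92) = 30.9 × 0.895911 = 27.6837
soybeans: 18.3 × (602.01/449.80) = 18.3 × 1.338395 = 24.4926
zinc: 17.8 × (5213.18/3562.88) = 17.8 × 1.463193 = 26.0448
maize: 33.0 × (298.14/344.62) = 33.0 × 0.865127 = 28.5492
Index = Σ wᵢ·(p₁ᵢ/p₀ᵢ) = 27.6837 + 24.4926 + 26.0448 + 28.5492 = 106.7703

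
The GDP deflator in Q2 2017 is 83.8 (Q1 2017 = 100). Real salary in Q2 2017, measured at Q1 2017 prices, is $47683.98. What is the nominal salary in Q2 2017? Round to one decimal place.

Nominal = Real × (Index/100) = 47683.98 × (83.8/100)
        = 47683.98 × 0.838 = 39959.1752

39959.2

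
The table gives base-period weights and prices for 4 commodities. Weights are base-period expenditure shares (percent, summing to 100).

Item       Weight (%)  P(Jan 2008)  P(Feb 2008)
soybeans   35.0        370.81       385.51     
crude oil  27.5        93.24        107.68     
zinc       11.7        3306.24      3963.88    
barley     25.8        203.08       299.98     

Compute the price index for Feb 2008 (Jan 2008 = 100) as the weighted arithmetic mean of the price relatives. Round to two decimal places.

120.28

soybeans: 35.0 × (385.51/370.81) = 35.0 × 1.039643 = 36.3875
crude oil: 27.5 × (107.68/93.24) = 27.5 × 1.154869 = 31.7589
zinc: 11.7 × (3963.88/3306.24) = 11.7 × 1.198909 = 14.0272
barley: 25.8 × (299.98/203.08) = 25.8 × 1.477152 = 38.1105
Index = Σ wᵢ·(p₁ᵢ/p₀ᵢ) = 36.3875 + 31.7589 + 14.0272 + 38.1105 = 120.2842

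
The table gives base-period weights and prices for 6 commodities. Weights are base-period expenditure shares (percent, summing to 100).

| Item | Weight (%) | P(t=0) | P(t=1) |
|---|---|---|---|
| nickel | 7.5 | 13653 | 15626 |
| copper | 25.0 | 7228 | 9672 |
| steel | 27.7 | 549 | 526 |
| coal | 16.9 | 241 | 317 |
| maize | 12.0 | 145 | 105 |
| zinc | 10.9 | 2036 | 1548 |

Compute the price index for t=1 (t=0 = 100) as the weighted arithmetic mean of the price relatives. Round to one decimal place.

nickel: 7.5 × (15626/13653) = 7.5 × 1.144510 = 8.5838
copper: 25.0 × (9672/7228) = 25.0 × 1.338129 = 33.4532
steel: 27.7 × (526/549) = 27.7 × 0.958106 = 26.5395
coal: 16.9 × (317/241) = 16.9 × 1.315353 = 22.2295
maize: 12.0 × (105/145) = 12.0 × 0.724138 = 8.6897
zinc: 10.9 × (1548/2036) = 10.9 × 0.760314 = 8.2874
Index = Σ wᵢ·(p₁ᵢ/p₀ᵢ) = 8.5838 + 33.4532 + 26.5395 + 22.2295 + 8.6897 + 8.2874 = 107.7831

107.8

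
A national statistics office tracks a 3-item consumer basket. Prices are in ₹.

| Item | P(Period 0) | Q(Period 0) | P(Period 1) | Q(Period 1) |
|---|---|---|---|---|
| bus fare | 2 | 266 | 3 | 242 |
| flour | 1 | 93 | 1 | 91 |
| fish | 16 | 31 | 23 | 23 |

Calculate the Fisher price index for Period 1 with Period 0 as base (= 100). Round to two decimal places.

Laspeyres component (base-period weights):
ΣP(Period 1)Q(Period 0) = 3×266 + 1×93 + 23×31 = 798 + 93 + 713 = 1604
ΣP(Period 0)Q(Period 0) = 2×266 + 1×93 + 16×31 = 532 + 93 + 496 = 1121
L = 1604 / 1121 × 100 = 143.0865
Paasche component (current-period weights):
ΣP(Period 1)Q(Period 1) = 3×242 + 1×91 + 23×23 = 726 + 91 + 529 = 1346
ΣP(Period 0)Q(Period 1) = 2×242 + 1×91 + 16×23 = 484 + 91 + 368 = 943
P = 1346 / 943 × 100 = 142.7359
Fisher = √(L × P) = √(143.0865 × 142.7359) = 142.9111

142.91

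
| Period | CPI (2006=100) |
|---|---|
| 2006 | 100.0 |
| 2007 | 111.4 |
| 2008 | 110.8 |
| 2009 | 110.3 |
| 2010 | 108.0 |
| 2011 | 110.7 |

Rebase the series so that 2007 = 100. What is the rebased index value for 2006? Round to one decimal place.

Rebased(2006) = 100.0 / 111.4 × 100 = 89.7666

89.8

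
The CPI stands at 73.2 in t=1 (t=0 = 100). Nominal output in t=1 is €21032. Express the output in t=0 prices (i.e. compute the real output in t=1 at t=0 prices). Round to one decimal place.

Real = Nominal ÷ (Index/100) = 21032 ÷ (73.2/100)
     = 21032 ÷ 0.732 = 28732.2404

28732.2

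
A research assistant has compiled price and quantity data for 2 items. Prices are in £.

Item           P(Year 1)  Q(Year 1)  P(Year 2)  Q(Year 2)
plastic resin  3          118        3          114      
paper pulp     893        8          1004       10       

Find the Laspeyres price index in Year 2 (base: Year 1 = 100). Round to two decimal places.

Laspeyres price index uses base-period quantities as weights.
ΣP(Year 2)·Q(Year 1) = 3×118 + 1004×8 = 354 + 8032 = 8386
ΣP(Year 1)·Q(Year 1) = 3×118 + 893×8 = 354 + 7144 = 7498
Index = 8386 / 7498 × 100 = 111.8432

111.84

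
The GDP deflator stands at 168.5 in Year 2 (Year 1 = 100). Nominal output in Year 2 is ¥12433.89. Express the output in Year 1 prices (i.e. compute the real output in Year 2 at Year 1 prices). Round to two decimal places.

Real = Nominal ÷ (Index/100) = 12433.89 ÷ (168.5/100)
     = 12433.89 ÷ 1.685 = 7379.1632

7379.16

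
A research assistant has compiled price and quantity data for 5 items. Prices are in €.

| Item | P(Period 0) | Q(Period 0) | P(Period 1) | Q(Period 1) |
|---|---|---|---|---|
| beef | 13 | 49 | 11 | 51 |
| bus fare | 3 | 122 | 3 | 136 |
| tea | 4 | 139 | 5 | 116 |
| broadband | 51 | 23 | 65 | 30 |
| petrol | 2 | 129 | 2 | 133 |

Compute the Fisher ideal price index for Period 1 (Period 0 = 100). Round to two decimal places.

Laspeyres component (base-period weights):
ΣP(Period 1)Q(Period 0) = 11×49 + 3×122 + 5×139 + 65×23 + 2×129 = 539 + 366 + 695 + 1495 + 258 = 3353
ΣP(Period 0)Q(Period 0) = 13×49 + 3×122 + 4×139 + 51×23 + 2×129 = 637 + 366 + 556 + 1173 + 258 = 2990
L = 3353 / 2990 × 100 = 112.1405
Paasche component (current-period weights):
ΣP(Period 1)Q(Period 1) = 11×51 + 3×136 + 5×116 + 65×30 + 2×133 = 561 + 408 + 580 + 1950 + 266 = 3765
ΣP(Period 0)Q(Period 1) = 13×51 + 3×136 + 4×116 + 51×30 + 2×133 = 663 + 408 + 464 + 1530 + 266 = 3331
P = 3765 / 3331 × 100 = 113.0291
Fisher = √(L × P) = √(112.1405 × 113.0291) = 112.5839

112.58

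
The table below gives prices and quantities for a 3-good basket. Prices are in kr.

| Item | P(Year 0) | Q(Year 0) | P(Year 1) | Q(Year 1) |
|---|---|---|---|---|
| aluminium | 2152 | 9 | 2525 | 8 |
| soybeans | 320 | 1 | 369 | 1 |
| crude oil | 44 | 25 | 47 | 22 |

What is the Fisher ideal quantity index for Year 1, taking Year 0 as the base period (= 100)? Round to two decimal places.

89.01

Laspeyres component (base-period weights):
ΣP(Year 0)Q(Year 1) = 2152×8 + 320×1 + 44×22 = 17216 + 320 + 968 = 18504
ΣP(Year 0)Q(Year 0) = 2152×9 + 320×1 + 44×25 = 19368 + 320 + 1100 = 20788
L = 18504 / 20788 × 100 = 89.0129
Paasche component (current-period weights):
ΣP(Year 1)Q(Year 1) = 2525×8 + 369×1 + 47×22 = 20200 + 369 + 1034 = 21603
ΣP(Year 1)Q(Year 0) = 2525×9 + 369×1 + 47×25 = 22725 + 369 + 1175 = 24269
P = 21603 / 24269 × 100 = 89.0148
Fisher = √(L × P) = √(89.0129 × 89.0148) = 89.0138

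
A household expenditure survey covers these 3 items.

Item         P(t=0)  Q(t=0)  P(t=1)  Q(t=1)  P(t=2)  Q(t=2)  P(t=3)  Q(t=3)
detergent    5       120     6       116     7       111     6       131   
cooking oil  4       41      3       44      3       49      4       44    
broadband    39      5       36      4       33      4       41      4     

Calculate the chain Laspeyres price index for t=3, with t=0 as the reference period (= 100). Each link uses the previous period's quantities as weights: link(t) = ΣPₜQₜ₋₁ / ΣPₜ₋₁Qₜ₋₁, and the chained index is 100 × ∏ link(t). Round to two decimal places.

Link t=0→t=1:
ΣP(t=1)Q(t=0) = 6×120 + 3×41 + 36×5 = 720 + 123 + 180 = 1023
ΣP(t=0)Q(t=0) = 5×120 + 4×41 + 39×5 = 600 + 164 + 195 = 959
link = 1023/959 = 1.066736
Link t=1→t=2:
ΣP(t=2)Q(t=1) = 7×116 + 3×44 + 33×4 = 812 + 132 + 132 = 1076
ΣP(t=1)Q(t=1) = 6×116 + 3×44 + 36×4 = 696 + 132 + 144 = 972
link = 1076/972 = 1.106996
Link t=2→t=3:
ΣP(t=3)Q(t=2) = 6×111 + 4×49 + 41×4 = 666 + 196 + 164 = 1026
ΣP(t=2)Q(t=2) = 7×111 + 3×49 + 33×4 = 777 + 147 + 132 = 1056
link = 1026/1056 = 0.971591
Chained index = 100 × 1.066736 × 1.106996 × 0.971591 = 114.7325

114.73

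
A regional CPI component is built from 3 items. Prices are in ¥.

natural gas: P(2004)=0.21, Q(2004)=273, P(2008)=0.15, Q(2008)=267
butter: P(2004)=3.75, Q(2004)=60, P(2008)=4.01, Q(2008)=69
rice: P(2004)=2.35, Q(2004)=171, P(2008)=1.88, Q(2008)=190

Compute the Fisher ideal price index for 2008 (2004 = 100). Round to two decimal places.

88.33

Laspeyres component (base-period weights):
ΣP(2008)Q(2004) = 0.15×273 + 4.01×60 + 1.88×171 = 40.95 + 240.6 + 321.48 = 603.03
ΣP(2004)Q(2004) = 0.21×273 + 3.75×60 + 2.35×171 = 57.33 + 225 + 401.85 = 684.18
L = 603.03 / 684.18 × 100 = 88.1391
Paasche component (current-period weights):
ΣP(2008)Q(2008) = 0.15×267 + 4.01×69 + 1.88×190 = 40.05 + 276.69 + 357.2 = 673.94
ΣP(2004)Q(2008) = 0.21×267 + 3.75×69 + 2.35×190 = 56.07 + 258.75 + 446.5 = 761.32
P = 673.94 / 761.32 × 100 = 88.5226
Fisher = √(L × P) = √(88.1391 × 88.5226) = 88.3306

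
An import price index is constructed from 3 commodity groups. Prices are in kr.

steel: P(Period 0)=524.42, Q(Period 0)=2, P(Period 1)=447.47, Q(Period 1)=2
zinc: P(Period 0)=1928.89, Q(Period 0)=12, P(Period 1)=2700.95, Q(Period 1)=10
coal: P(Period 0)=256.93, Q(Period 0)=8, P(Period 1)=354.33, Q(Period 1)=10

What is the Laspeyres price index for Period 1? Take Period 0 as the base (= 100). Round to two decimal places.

137.67

Laspeyres price index uses base-period quantities as weights.
ΣP(Period 1)·Q(Period 0) = 447.47×2 + 2700.95×12 + 354.33×8 = 894.94 + 32411.4 + 2834.64 = 36140.98
ΣP(Period 0)·Q(Period 0) = 524.42×2 + 1928.89×12 + 256.93×8 = 1048.84 + 23146.68 + 2055.44 = 26250.96
Index = 36140.98 / 26250.96 × 100 = 137.6749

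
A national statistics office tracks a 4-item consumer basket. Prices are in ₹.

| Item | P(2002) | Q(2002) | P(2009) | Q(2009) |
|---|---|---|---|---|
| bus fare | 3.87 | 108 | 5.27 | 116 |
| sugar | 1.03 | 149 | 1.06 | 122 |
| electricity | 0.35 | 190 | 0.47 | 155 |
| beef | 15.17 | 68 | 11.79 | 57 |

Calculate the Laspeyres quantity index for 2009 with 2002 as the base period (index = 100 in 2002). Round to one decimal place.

Laspeyres quantity index uses base-period prices as weights.
ΣP(2002)·Q(2009) = 3.87×116 + 1.03×122 + 0.35×155 + 15.17×57 = 448.92 + 125.66 + 54.25 + 864.69 = 1493.52
ΣP(2002)·Q(2002) = 3.87×108 + 1.03×149 + 0.35×190 + 15.17×68 = 417.96 + 153.47 + 66.5 + 1031.56 = 1669.49
Index = 1493.52 / 1669.49 × 100 = 89.4597

89.5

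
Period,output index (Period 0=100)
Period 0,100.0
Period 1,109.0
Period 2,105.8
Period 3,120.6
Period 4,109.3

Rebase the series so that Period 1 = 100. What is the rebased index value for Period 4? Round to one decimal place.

100.3

Rebased(Period 4) = 109.3 / 109.0 × 100 = 100.2752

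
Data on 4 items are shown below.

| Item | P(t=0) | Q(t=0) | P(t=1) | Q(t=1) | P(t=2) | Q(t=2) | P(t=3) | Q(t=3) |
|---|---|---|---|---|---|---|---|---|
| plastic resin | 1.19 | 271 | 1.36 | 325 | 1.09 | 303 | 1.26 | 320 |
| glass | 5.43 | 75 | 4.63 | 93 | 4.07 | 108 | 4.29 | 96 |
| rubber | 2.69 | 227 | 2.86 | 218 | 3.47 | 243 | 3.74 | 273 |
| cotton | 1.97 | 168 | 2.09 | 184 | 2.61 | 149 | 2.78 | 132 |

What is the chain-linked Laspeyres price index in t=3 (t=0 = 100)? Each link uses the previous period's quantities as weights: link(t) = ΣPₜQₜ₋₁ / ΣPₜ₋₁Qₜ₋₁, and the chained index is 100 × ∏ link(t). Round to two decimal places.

116.46

Link t=0→t=1:
ΣP(t=1)Q(t=0) = 1.36×271 + 4.63×75 + 2.86×227 + 2.09×168 = 368.56 + 347.25 + 649.22 + 351.12 = 1716.15
ΣP(t=0)Q(t=0) = 1.19×271 + 5.43×75 + 2.69×227 + 1.97×168 = 322.49 + 407.25 + 610.63 + 330.96 = 1671.33
link = 1716.15/1671.33 = 1.026817
Link t=1→t=2:
ΣP(t=2)Q(t=1) = 1.09×325 + 4.07×93 + 3.47×218 + 2.61×184 = 354.25 + 378.51 + 756.46 + 480.24 = 1969.46
ΣP(t=1)Q(t=1) = 1.36×325 + 4.63×93 + 2.86×218 + 2.09×184 = 442 + 430.59 + 623.48 + 384.56 = 1880.63
link = 1969.46/1880.63 = 1.047234
Link t=2→t=3:
ΣP(t=3)Q(t=2) = 1.26×303 + 4.29×108 + 3.74×243 + 2.78×149 = 381.78 + 463.32 + 908.82 + 414.22 = 2168.14
ΣP(t=2)Q(t=2) = 1.09×303 + 4.07×108 + 3.47×243 + 2.61×149 = 330.27 + 439.56 + 843.21 + 388.89 = 2001.93
link = 2168.14/2001.93 = 1.083025
Chained index = 100 × 1.026817 × 1.047234 × 1.083025 = 116.4596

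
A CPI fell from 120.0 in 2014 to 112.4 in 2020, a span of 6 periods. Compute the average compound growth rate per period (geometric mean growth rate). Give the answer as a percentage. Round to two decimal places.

Growth factor = (112.4/120.0)^(1/6) = (0.936667)^(1/6) = 0.989155
Growth rate = 0.989155 − 1 = -0.010845 = -1.0845%

-1.08%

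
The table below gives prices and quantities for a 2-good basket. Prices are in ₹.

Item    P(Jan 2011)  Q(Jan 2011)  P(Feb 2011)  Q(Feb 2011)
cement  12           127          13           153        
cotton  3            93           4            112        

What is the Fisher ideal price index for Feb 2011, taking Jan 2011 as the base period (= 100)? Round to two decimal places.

112.20

Laspeyres component (base-period weights):
ΣP(Feb 2011)Q(Jan 2011) = 13×127 + 4×93 = 1651 + 372 = 2023
ΣP(Jan 2011)Q(Jan 2011) = 12×127 + 3×93 = 1524 + 279 = 1803
L = 2023 / 1803 × 100 = 112.2019
Paasche component (current-period weights):
ΣP(Feb 2011)Q(Feb 2011) = 13×153 + 4×112 = 1989 + 448 = 2437
ΣP(Jan 2011)Q(Feb 2011) = 12×153 + 3×112 = 1836 + 336 = 2172
P = 2437 / 2172 × 100 = 112.2007
Fisher = √(L × P) = √(112.2019 × 112.2007) = 112.2013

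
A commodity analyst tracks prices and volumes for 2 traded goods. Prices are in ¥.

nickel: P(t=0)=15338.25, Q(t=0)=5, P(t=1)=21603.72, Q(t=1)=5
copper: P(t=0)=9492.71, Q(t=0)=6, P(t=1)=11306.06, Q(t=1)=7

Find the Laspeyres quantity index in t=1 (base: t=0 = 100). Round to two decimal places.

Laspeyres quantity index uses base-period prices as weights.
ΣP(t=0)·Q(t=1) = 15338.25×5 + 9492.71×7 = 76691.25 + 66448.97 = 143140.22
ΣP(t=0)·Q(t=0) = 15338.25×5 + 9492.71×6 = 76691.25 + 56956.26 = 133647.51
Index = 143140.22 / 133647.51 × 100 = 107.1028

107.10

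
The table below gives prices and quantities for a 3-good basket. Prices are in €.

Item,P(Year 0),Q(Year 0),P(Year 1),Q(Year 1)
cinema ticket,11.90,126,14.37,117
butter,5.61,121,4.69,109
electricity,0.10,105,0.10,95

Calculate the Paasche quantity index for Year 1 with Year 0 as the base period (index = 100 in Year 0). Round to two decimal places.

92.19

Paasche quantity index uses current-period prices as weights.
ΣP(Year 1)·Q(Year 1) = 14.37×117 + 4.69×109 + 0.10×95 = 1681.29 + 511.21 + 9.5 = 2202
ΣP(Year 1)·Q(Year 0) = 14.37×126 + 4.69×121 + 0.10×105 = 1810.62 + 567.49 + 10.5 = 2388.61
Index = 2202 / 2388.61 × 100 = 92.1875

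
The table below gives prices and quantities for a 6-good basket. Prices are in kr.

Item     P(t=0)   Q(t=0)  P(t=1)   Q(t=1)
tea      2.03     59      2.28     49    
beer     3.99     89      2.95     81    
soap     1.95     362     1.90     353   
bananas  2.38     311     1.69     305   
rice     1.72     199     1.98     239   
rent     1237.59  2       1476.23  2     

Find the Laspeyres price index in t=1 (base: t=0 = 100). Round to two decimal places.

Laspeyres price index uses base-period quantities as weights.
ΣP(t=1)·Q(t=0) = 2.28×59 + 2.95×89 + 1.90×362 + 1.69×311 + 1.98×199 + 1476.23×2 = 134.52 + 262.55 + 687.8 + 525.59 + 394.02 + 2952.46 = 4956.94
ΣP(t=0)·Q(t=0) = 2.03×59 + 3.99×89 + 1.95×362 + 2.38×311 + 1.72×199 + 1237.59×2 = 119.77 + 355.11 + 705.9 + 740.18 + 342.28 + 2475.18 = 4738.42
Index = 4956.94 / 4738.42 × 100 = 104.6117

104.61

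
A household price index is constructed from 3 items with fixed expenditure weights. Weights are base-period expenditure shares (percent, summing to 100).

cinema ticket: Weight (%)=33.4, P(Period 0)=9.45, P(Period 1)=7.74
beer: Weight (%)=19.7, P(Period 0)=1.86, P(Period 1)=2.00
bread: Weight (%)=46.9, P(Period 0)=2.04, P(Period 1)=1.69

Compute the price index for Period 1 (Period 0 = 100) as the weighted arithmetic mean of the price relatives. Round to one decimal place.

87.4

cinema ticket: 33.4 × (7.74/9.45) = 33.4 × 0.819048 = 27.3562
beer: 19.7 × (2.00/1.86) = 19.7 × 1.075269 = 21.1828
bread: 46.9 × (1.69/2.04) = 46.9 × 0.828431 = 38.8534
Index = Σ wᵢ·(p₁ᵢ/p₀ᵢ) = 27.3562 + 21.1828 + 38.8534 = 87.3924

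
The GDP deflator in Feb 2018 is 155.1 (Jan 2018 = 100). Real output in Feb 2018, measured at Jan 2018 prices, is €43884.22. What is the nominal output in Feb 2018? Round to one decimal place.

Nominal = Real × (Index/100) = 43884.22 × (155.1/100)
        = 43884.22 × 1.551 = 68064.4252

68064.4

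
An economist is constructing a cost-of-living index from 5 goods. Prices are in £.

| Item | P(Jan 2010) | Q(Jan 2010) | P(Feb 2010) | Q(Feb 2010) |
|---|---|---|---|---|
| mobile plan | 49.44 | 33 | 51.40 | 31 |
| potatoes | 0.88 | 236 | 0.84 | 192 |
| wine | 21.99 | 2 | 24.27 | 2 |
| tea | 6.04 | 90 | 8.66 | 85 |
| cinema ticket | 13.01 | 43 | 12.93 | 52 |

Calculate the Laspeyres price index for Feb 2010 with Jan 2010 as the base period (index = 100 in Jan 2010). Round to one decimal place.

Laspeyres price index uses base-period quantities as weights.
ΣP(Feb 2010)·Q(Jan 2010) = 51.40×33 + 0.84×236 + 24.27×2 + 8.66×90 + 12.93×43 = 1696.2 + 198.24 + 48.54 + 779.4 + 555.99 = 3278.37
ΣP(Jan 2010)·Q(Jan 2010) = 49.44×33 + 0.88×236 + 21.99×2 + 6.04×90 + 13.01×43 = 1631.52 + 207.68 + 43.98 + 543.6 + 559.43 = 2986.21
Index = 3278.37 / 2986.21 × 100 = 109.7836

109.8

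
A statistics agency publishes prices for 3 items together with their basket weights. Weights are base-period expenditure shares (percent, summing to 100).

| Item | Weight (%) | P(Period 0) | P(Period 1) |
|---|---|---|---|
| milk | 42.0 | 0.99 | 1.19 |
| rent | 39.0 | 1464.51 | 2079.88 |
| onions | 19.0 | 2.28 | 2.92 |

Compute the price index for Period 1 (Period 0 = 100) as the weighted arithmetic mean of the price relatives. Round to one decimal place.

milk: 42.0 × (1.19/0.99) = 42.0 × 1.202020 = 50.4848
rent: 39.0 × (2079.88/1464.51) = 39.0 × 1.420188 = 55.3873
onions: 19.0 × (2.92/2.28) = 19.0 × 1.280702 = 24.3333
Index = Σ wᵢ·(p₁ᵢ/p₀ᵢ) = 50.4848 + 55.3873 + 24.3333 = 130.2055

130.2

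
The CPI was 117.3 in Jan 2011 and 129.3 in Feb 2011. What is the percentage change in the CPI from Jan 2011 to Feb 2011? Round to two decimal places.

Change = (129.3 − 117.3) / 117.3 × 100
       = 12.0 / 117.3 × 100 = 10.2302%

10.23%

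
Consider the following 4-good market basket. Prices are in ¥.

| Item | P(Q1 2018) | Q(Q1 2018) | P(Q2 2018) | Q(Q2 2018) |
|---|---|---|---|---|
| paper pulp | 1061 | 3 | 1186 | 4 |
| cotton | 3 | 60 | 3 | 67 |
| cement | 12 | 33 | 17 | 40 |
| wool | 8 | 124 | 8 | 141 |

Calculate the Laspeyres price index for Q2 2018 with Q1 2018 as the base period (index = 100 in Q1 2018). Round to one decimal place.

Laspeyres price index uses base-period quantities as weights.
ΣP(Q2 2018)·Q(Q1 2018) = 1186×3 + 3×60 + 17×33 + 8×124 = 3558 + 180 + 561 + 992 = 5291
ΣP(Q1 2018)·Q(Q1 2018) = 1061×3 + 3×60 + 12×33 + 8×124 = 3183 + 180 + 396 + 992 = 4751
Index = 5291 / 4751 × 100 = 111.3660

111.4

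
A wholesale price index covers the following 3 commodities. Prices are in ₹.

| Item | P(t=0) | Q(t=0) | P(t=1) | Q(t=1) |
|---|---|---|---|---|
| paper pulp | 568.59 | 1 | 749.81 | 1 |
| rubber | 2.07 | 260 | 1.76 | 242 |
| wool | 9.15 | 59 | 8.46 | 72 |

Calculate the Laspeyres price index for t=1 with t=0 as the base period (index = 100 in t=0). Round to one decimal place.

Laspeyres price index uses base-period quantities as weights.
ΣP(t=1)·Q(t=0) = 749.81×1 + 1.76×260 + 8.46×59 = 749.81 + 457.6 + 499.14 = 1706.55
ΣP(t=0)·Q(t=0) = 568.59×1 + 2.07×260 + 9.15×59 = 568.59 + 538.2 + 539.85 = 1646.64
Index = 1706.55 / 1646.64 × 100 = 103.6383

103.6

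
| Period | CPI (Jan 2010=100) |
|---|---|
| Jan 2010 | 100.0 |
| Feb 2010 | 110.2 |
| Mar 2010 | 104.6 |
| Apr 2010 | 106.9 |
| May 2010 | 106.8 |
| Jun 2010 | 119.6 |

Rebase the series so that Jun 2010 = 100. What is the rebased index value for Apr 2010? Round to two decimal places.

Rebased(Apr 2010) = 106.9 / 119.6 × 100 = 89.3813

89.38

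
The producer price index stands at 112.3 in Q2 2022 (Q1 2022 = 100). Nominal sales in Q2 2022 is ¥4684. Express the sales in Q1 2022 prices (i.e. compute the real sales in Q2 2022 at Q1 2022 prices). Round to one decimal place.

Real = Nominal ÷ (Index/100) = 4684 ÷ (112.3/100)
     = 4684 ÷ 1.123 = 4170.9706

4171.0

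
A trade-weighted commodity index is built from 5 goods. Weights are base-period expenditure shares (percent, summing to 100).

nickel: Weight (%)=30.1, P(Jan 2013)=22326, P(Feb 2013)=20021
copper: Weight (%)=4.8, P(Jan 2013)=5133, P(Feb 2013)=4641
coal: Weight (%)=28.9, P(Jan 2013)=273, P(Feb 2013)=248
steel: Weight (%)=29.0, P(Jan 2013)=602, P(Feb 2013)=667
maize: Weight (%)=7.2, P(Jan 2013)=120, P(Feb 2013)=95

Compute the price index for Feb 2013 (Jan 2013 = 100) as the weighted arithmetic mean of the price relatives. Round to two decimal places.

95.42

nickel: 30.1 × (20021/22326) = 30.1 × 0.896757 = 26.9924
copper: 4.8 × (4641/5133) = 4.8 × 0.904150 = 4.3399
coal: 28.9 × (248/273) = 28.9 × 0.908425 = 26.2535
steel: 29.0 × (667/602) = 29.0 × 1.107973 = 32.1312
maize: 7.2 × (95/120) = 7.2 × 0.791667 = 5.7000
Index = Σ wᵢ·(p₁ᵢ/p₀ᵢ) = 26.9924 + 4.3399 + 26.2535 + 32.1312 + 5.7000 = 95.4170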